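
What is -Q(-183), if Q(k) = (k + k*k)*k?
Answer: 6094998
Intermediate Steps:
Q(k) = k*(k + k²) (Q(k) = (k + k²)*k = k*(k + k²))
-Q(-183) = -(-183)²*(1 - 183) = -33489*(-182) = -1*(-6094998) = 6094998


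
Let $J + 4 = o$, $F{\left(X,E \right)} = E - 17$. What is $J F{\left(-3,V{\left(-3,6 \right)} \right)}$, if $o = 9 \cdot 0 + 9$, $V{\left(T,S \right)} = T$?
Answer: $-100$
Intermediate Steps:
$o = 9$ ($o = 0 + 9 = 9$)
$F{\left(X,E \right)} = -17 + E$
$J = 5$ ($J = -4 + 9 = 5$)
$J F{\left(-3,V{\left(-3,6 \right)} \right)} = 5 \left(-17 - 3\right) = 5 \left(-20\right) = -100$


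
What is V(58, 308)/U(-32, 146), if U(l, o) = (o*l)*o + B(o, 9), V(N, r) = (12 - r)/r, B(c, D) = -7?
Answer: 74/52523163 ≈ 1.4089e-6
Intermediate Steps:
V(N, r) = (12 - r)/r
U(l, o) = -7 + l*o² (U(l, o) = (o*l)*o - 7 = (l*o)*o - 7 = l*o² - 7 = -7 + l*o²)
V(58, 308)/U(-32, 146) = ((12 - 1*308)/308)/(-7 - 32*146²) = ((12 - 308)/308)/(-7 - 32*21316) = ((1/308)*(-296))/(-7 - 682112) = -74/77/(-682119) = -74/77*(-1/682119) = 74/52523163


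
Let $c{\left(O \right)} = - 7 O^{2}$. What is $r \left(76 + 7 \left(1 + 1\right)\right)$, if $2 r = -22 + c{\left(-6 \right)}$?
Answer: $-12330$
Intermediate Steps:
$r = -137$ ($r = \frac{-22 - 7 \left(-6\right)^{2}}{2} = \frac{-22 - 252}{2} = \frac{1}{2} \left(-274\right) = -137$)
$r \left(76 + 7 \left(1 + 1\right)\right) = - 137 \left(76 + 7 \left(1 + 1\right)\right) = - 137 \left(76 + 7 \cdot 2\right) = - 137 \left(76 + 14\right) = \left(-137\right) 90 = -12330$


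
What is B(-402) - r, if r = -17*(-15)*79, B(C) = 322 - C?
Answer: -19421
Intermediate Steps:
r = 20145 (r = 255*79 = 20145)
B(-402) - r = (322 - 1*(-402)) - 1*20145 = (322 + 402) - 20145 = 724 - 20145 = -19421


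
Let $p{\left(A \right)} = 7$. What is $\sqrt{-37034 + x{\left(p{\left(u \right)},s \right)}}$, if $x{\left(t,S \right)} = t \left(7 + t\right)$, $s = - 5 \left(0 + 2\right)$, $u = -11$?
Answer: $18 i \sqrt{114} \approx 192.19 i$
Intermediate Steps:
$s = -10$ ($s = \left(-5\right) 2 = -10$)
$\sqrt{-37034 + x{\left(p{\left(u \right)},s \right)}} = \sqrt{-37034 + 7 \left(7 + 7\right)} = \sqrt{-37034 + 7 \cdot 14} = \sqrt{-37034 + 98} = \sqrt{-36936} = 18 i \sqrt{114}$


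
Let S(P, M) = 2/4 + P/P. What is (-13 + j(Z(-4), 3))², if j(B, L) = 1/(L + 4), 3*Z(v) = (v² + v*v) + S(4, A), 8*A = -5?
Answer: 8100/49 ≈ 165.31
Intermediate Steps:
A = -5/8 (A = (⅛)*(-5) = -5/8 ≈ -0.62500)
S(P, M) = 3/2 (S(P, M) = 2*(¼) + 1 = ½ + 1 = 3/2)
Z(v) = ½ + 2*v²/3 (Z(v) = ((v² + v*v) + 3/2)/3 = ((v² + v²) + 3/2)/3 = (2*v² + 3/2)/3 = (3/2 + 2*v²)/3 = ½ + 2*v²/3)
j(B, L) = 1/(4 + L)
(-13 + j(Z(-4), 3))² = (-13 + 1/(4 + 3))² = (-13 + 1/7)² = (-13 + ⅐)² = (-90/7)² = 8100/49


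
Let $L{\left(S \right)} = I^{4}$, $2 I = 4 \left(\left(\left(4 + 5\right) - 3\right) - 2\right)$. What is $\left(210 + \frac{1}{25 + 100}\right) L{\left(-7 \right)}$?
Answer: $\frac{107524096}{125} \approx 8.6019 \cdot 10^{5}$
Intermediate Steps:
$I = 8$ ($I = \frac{4 \left(\left(\left(4 + 5\right) - 3\right) - 2\right)}{2} = \frac{4 \left(\left(9 - 3\right) - 2\right)}{2} = \frac{4 \left(6 - 2\right)}{2} = \frac{4 \cdot 4}{2} = \frac{1}{2} \cdot 16 = 8$)
$L{\left(S \right)} = 4096$ ($L{\left(S \right)} = 8^{4} = 4096$)
$\left(210 + \frac{1}{25 + 100}\right) L{\left(-7 \right)} = \left(210 + \frac{1}{25 + 100}\right) 4096 = \left(210 + \frac{1}{125}\right) 4096 = \frac{26251}{125} \cdot 4096 = \frac{107524096}{125}$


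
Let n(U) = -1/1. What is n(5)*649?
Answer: -649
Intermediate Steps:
n(U) = -1 (n(U) = -1*1 = -1)
n(5)*649 = -1*649 = -649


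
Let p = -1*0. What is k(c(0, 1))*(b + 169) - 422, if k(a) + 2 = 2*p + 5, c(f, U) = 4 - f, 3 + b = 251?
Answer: 829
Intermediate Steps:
p = 0
b = 248 (b = -3 + 251 = 248)
k(a) = 3 (k(a) = -2 + (2*0 + 5) = -2 + (0 + 5) = -2 + 5 = 3)
k(c(0, 1))*(b + 169) - 422 = 3*(248 + 169) - 422 = 3*417 - 422 = 1251 - 422 = 829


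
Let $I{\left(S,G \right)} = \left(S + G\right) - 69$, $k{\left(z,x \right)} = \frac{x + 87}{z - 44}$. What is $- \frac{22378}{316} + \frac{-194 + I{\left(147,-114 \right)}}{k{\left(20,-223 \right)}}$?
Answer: $- \frac{299233}{2686} \approx -111.4$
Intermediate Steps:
$k{\left(z,x \right)} = \frac{87 + x}{-44 + z}$
$I{\left(S,G \right)} = -69 + G + S$ ($I{\left(S,G \right)} = \left(G + S\right) - 69 = -69 + G + S$)
$- \frac{22378}{316} + \frac{-194 + I{\left(147,-114 \right)}}{k{\left(20,-223 \right)}} = - \frac{22378}{316} + \frac{-194 - 36}{\frac{1}{-44 + 20} \left(87 - 223\right)} = \left(-22378\right) \frac{1}{316} + \frac{-194 - 36}{\frac{1}{-24} \left(-136\right)} = - \frac{11189}{158} - \frac{230}{\left(- \frac{1}{24}\right) \left(-136\right)} = - \frac{11189}{158} - \frac{230}{\frac{17}{3}} = - \frac{11189}{158} - \frac{690}{17} = - \frac{299233}{2686}$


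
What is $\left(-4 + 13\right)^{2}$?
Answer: $81$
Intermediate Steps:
$\left(-4 + 13\right)^{2} = 9^{2} = 81$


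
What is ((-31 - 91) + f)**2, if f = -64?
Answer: 34596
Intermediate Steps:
((-31 - 91) + f)**2 = ((-31 - 91) - 64)**2 = (-122 - 64)**2 = (-186)**2 = 34596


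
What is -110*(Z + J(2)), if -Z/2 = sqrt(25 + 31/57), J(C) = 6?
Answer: -660 + 880*sqrt(5187)/57 ≈ 451.90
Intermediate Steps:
Z = -8*sqrt(5187)/57 (Z = -2*sqrt(25 + 31/57) = -8*sqrt(5187)/57 ≈ -10.108)
-110*(Z + J(2)) = -110*(-8*sqrt(5187)/57 + 6) = -110*(6 - 8*sqrt(5187)/57) = -660 + 880*sqrt(5187)/57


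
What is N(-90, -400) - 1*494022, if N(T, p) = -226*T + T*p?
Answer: -437682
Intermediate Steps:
N(-90, -400) - 1*494022 = -90*(-226 - 400) - 1*494022 = -90*(-626) - 494022 = 56340 - 494022 = -437682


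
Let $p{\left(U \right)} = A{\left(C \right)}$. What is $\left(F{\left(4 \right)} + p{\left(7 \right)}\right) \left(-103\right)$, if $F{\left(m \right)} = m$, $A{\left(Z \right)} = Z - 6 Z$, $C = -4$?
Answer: $-2472$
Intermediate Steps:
$A{\left(Z \right)} = - 5 Z$ ($A{\left(Z \right)} = Z - 6 Z = - 5 Z$)
$p{\left(U \right)} = 20$ ($p{\left(U \right)} = \left(-5\right) \left(-4\right) = 20$)
$\left(F{\left(4 \right)} + p{\left(7 \right)}\right) \left(-103\right) = \left(4 + 20\right) \left(-103\right) = 24 \left(-103\right) = -2472$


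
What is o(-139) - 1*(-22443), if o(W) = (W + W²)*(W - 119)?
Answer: -4926513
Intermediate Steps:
o(W) = (-119 + W)*(W + W²) (o(W) = (W + W²)*(-119 + W) = (-119 + W)*(W + W²))
o(-139) - 1*(-22443) = -139*(-119 + (-139)² - 118*(-139)) - 1*(-22443) = -139*(-119 + 19321 + 16402) + 22443 = -139*35604 + 22443 = -4948956 + 22443 = -4926513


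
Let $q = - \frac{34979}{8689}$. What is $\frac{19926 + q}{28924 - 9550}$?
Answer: $\frac{173102035}{168340686} \approx 1.0283$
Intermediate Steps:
$q = - \frac{34979}{8689}$ ($q = \left(-34979\right) \frac{1}{8689} = - \frac{34979}{8689} \approx -4.0257$)
$\frac{19926 + q}{28924 - 9550} = \frac{19926 - \frac{34979}{8689}}{28924 - 9550} = \frac{173102035}{8689 \cdot 19374} = \frac{173102035}{8689} \cdot \frac{1}{19374} = \frac{173102035}{168340686}$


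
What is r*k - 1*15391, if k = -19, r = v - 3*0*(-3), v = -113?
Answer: -13244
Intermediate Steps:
r = -113 (r = -113 - 3*0*(-3) = -113 + 0*(-3) = -113 + 0 = -113)
r*k - 1*15391 = -113*(-19) - 1*15391 = 2147 - 15391 = -13244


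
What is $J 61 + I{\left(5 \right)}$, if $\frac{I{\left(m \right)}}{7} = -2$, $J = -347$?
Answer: $-21181$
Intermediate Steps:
$I{\left(m \right)} = -14$ ($I{\left(m \right)} = 7 \left(-2\right) = -14$)
$J 61 + I{\left(5 \right)} = \left(-347\right) 61 - 14 = -21167 - 14 = -21181$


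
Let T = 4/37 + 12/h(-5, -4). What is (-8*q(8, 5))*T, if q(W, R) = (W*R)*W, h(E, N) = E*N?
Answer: -67072/37 ≈ -1812.8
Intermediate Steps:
q(W, R) = R*W**2 (q(W, R) = (R*W)*W = R*W**2)
T = 131/185 (T = 4/37 + 12/((-5*(-4))) = 4*(1/37) + 12/20 = 4/37 + 12*(1/20) = 4/37 + 3/5 = 131/185 ≈ 0.70811)
(-8*q(8, 5))*T = -40*8**2*(131/185) = -40*64*(131/185) = -8*320*(131/185) = -2560*131/185 = -67072/37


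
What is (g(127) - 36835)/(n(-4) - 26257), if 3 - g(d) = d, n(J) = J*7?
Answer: 36959/26285 ≈ 1.4061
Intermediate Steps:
n(J) = 7*J
g(d) = 3 - d
(g(127) - 36835)/(n(-4) - 26257) = ((3 - 1*127) - 36835)/(7*(-4) - 26257) = ((3 - 127) - 36835)/(-28 - 26257) = (-124 - 36835)/(-26285) = -36959*(-1/26285) = 36959/26285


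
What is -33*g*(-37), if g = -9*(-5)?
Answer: 54945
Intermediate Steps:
g = 45
-33*g*(-37) = -33*45*(-37) = -1485*(-37) = 54945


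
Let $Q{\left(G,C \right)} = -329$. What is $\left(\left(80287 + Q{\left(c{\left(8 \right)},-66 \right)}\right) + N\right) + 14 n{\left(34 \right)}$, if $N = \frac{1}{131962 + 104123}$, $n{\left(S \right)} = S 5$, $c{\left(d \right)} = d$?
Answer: $\frac{19438766731}{236085} \approx 82338.0$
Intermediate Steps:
$n{\left(S \right)} = 5 S$
$N = \frac{1}{236085} \approx 4.2358 \cdot 10^{-6}$
$\left(\left(80287 + Q{\left(c{\left(8 \right)},-66 \right)}\right) + N\right) + 14 n{\left(34 \right)} = \left(\left(80287 - 329\right) + \frac{1}{236085}\right) + 14 \cdot 5 \cdot 34 = \left(79958 + \frac{1}{236085}\right) + 14 \cdot 170 = \frac{18876884431}{236085} + 2380 = \frac{19438766731}{236085}$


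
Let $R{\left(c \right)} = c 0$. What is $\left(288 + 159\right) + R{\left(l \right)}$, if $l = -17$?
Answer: $447$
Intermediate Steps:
$R{\left(c \right)} = 0$
$\left(288 + 159\right) + R{\left(l \right)} = \left(288 + 159\right) + 0 = 447 + 0 = 447$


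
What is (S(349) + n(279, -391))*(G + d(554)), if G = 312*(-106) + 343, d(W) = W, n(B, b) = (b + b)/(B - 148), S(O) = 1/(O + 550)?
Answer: 22615389225/117769 ≈ 1.9203e+5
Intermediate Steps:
S(O) = 1/(550 + O)
n(B, b) = 2*b/(-148 + B) (n(B, b) = (2*b)/(-148 + B) = 2*b/(-148 + B))
G = -32729 (G = -33072 + 343 = -32729)
(S(349) + n(279, -391))*(G + d(554)) = (1/(550 + 349) + 2*(-391)/(-148 + 279))*(-32729 + 554) = (1/899 + 2*(-391)/131)*(-32175) = (1/899 + 2*(-391)*(1/131))*(-32175) = (1/899 - 782/131)*(-32175) = -702887/117769*(-32175) = 22615389225/117769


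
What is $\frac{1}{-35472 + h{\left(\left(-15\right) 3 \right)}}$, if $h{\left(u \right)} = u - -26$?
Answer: $- \frac{1}{35491} \approx -2.8176 \cdot 10^{-5}$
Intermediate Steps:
$h{\left(u \right)} = 26 + u$ ($h{\left(u \right)} = u + 26 = 26 + u$)
$\frac{1}{-35472 + h{\left(\left(-15\right) 3 \right)}} = \frac{1}{-35472 + \left(26 - 45\right)} = \frac{1}{-35472 - 19} = \frac{1}{-35491} = - \frac{1}{35491}$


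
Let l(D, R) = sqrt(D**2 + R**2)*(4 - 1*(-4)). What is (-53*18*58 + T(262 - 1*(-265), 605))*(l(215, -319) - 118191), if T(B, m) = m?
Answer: 6468238857 - 437816*sqrt(147986) ≈ 6.2998e+9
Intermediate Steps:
l(D, R) = 8*sqrt(D**2 + R**2) (l(D, R) = sqrt(D**2 + R**2)*(4 + 4) = sqrt(D**2 + R**2)*8 = 8*sqrt(D**2 + R**2))
(-53*18*58 + T(262 - 1*(-265), 605))*(l(215, -319) - 118191) = (-53*18*58 + 605)*(8*sqrt(215**2 + (-319)**2) - 118191) = (-954*58 + 605)*(8*sqrt(46225 + 101761) - 118191) = (-55332 + 605)*(8*sqrt(147986) - 118191) = -54727*(-118191 + 8*sqrt(147986)) = 6468238857 - 437816*sqrt(147986)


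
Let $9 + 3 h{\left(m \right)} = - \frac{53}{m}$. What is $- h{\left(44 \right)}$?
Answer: $\frac{449}{132} \approx 3.4015$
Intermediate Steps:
$h{\left(m \right)} = -3 - \frac{53}{3 m}$ ($h{\left(m \right)} = -3 + \frac{\left(-53\right) \frac{1}{m}}{3} = -3 - \frac{53}{3 m}$)
$- h{\left(44 \right)} = - (-3 - \frac{53}{3 \cdot 44}) = - (-3 - \frac{53}{132}) = \left(-1\right) \left(- \frac{449}{132}\right) = \frac{449}{132}$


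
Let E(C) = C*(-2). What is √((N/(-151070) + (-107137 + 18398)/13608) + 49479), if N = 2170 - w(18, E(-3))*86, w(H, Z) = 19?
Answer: √3292362291675573330/8157780 ≈ 222.42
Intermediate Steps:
E(C) = -2*C
N = 536 (N = 2170 - 19*86 = 2170 - 1*1634 = 2170 - 1634 = 536)
√((N/(-151070) + (-107137 + 18398)/13608) + 49479) = √((536/(-151070) + (-107137 + 18398)/13608) + 49479) = √((536*(-1/151070) - 88739*1/13608) + 49479) = √((-268/75535 - 12677/1944) + 49479) = √(-958078187/146840040 + 49479) = √(7264540260973/146840040) = √3292362291675573330/8157780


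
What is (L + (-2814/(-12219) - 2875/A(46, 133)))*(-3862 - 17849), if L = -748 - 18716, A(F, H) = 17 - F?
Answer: 49659401193021/118117 ≈ 4.2043e+8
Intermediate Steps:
L = -19464
(L + (-2814/(-12219) - 2875/A(46, 133)))*(-3862 - 17849) = (-19464 + (-2814/(-12219) - 2875/(17 - 1*46)))*(-3862 - 17849) = (-19464 + (-2814*(-1/12219) - 2875/(17 - 46)))*(-21711) = (-19464 + (938/4073 - 2875/(-29)))*(-21711) = (-19464 + (938/4073 - 2875*(-1/29)))*(-21711) = (-19464 + (938/4073 + 2875/29))*(-21711) = (-19464 + 11737077/118117)*(-21711) = -2287292211/118117*(-21711) = 49659401193021/118117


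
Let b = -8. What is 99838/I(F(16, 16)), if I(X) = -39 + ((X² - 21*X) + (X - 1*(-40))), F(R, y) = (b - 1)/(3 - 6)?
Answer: -49919/25 ≈ -1996.8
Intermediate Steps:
F(R, y) = 3 (F(R, y) = (-8 - 1)/(3 - 6) = -9/(-3) = -9*(-⅓) = 3)
I(X) = 1 + X² - 20*X (I(X) = -39 + ((X² - 21*X) + (X + 40)) = -39 + ((X² - 21*X) + (40 + X)) = -39 + (40 + X² - 20*X) = 1 + X² - 20*X)
99838/I(F(16, 16)) = 99838/(1 + 3² - 20*3) = 99838/(1 + 9 - 60) = 99838/(-50) = 99838*(-1/50) = -49919/25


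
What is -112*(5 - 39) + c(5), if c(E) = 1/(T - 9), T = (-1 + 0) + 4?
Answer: 22847/6 ≈ 3807.8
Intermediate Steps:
T = 3 (T = -1 + 4 = 3)
c(E) = -1/6 (c(E) = 1/(3 - 9) = 1/(-6) = -1/6)
-112*(5 - 39) + c(5) = -112*(5 - 39) - 1/6 = -112*(-34) - 1/6 = 3808 - 1/6 = 22847/6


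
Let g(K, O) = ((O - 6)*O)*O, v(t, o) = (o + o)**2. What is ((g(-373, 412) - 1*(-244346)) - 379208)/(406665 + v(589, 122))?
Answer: 68781202/466201 ≈ 147.54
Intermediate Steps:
v(t, o) = 4*o**2 (v(t, o) = (2*o)**2 = 4*o**2)
g(K, O) = O**2*(-6 + O) (g(K, O) = ((-6 + O)*O)*O = (O*(-6 + O))*O = O**2*(-6 + O))
((g(-373, 412) - 1*(-244346)) - 379208)/(406665 + v(589, 122)) = ((412**2*(-6 + 412) - 1*(-244346)) - 379208)/(406665 + 4*122**2) = ((169744*406 + 244346) - 379208)/(406665 + 4*14884) = ((68916064 + 244346) - 379208)/(406665 + 59536) = (69160410 - 379208)/466201 = 68781202*(1/466201) = 68781202/466201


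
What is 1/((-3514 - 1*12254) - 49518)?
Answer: -1/65286 ≈ -1.5317e-5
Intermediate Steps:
1/((-3514 - 1*12254) - 49518) = 1/((-3514 - 12254) - 49518) = 1/(-15768 - 49518) = 1/(-65286) = -1/65286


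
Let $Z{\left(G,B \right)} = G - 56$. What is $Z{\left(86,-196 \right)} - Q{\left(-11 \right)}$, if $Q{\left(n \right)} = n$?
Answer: $41$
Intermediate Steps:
$Z{\left(G,B \right)} = -56 + G$ ($Z{\left(G,B \right)} = G - 56 = -56 + G$)
$Z{\left(86,-196 \right)} - Q{\left(-11 \right)} = \left(-56 + 86\right) - -11 = 30 + 11 = 41$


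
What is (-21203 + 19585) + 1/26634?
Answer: -43093811/26634 ≈ -1618.0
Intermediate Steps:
(-21203 + 19585) + 1/26634 = -1618 + 1/26634 = -43093811/26634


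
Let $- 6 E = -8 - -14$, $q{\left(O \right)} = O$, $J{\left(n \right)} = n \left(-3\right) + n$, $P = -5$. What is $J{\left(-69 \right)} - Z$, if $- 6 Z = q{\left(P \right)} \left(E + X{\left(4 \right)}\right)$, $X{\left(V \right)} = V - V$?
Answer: $\frac{833}{6} \approx 138.83$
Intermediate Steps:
$J{\left(n \right)} = - 2 n$ ($J{\left(n \right)} = - 3 n + n = - 2 n$)
$X{\left(V \right)} = 0$
$E = -1$ ($E = - \frac{-8 - -14}{6} = - \frac{-8 + 14}{6} = \left(- \frac{1}{6}\right) 6 = -1$)
$Z = - \frac{5}{6}$ ($Z = - \frac{\left(-5\right) \left(-1 + 0\right)}{6} = - \frac{\left(-5\right) \left(-1\right)}{6} = \left(- \frac{1}{6}\right) 5 = - \frac{5}{6} \approx -0.83333$)
$J{\left(-69 \right)} - Z = \left(-2\right) \left(-69\right) - - \frac{5}{6} = 138 + \frac{5}{6} = \frac{833}{6}$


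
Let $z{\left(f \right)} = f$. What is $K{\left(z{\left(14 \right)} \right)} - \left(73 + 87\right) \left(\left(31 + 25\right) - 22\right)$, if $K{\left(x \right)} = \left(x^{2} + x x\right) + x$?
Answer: $-5034$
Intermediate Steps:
$K{\left(x \right)} = x + 2 x^{2}$ ($K{\left(x \right)} = \left(x^{2} + x^{2}\right) + x = 2 x^{2} + x = x + 2 x^{2}$)
$K{\left(z{\left(14 \right)} \right)} - \left(73 + 87\right) \left(\left(31 + 25\right) - 22\right) = 14 \left(1 + 2 \cdot 14\right) - \left(73 + 87\right) \left(\left(31 + 25\right) - 22\right) = 14 \left(1 + 28\right) - 160 \left(56 - 22\right) = 14 \cdot 29 - 160 \cdot 34 = 406 - 5440 = -5034$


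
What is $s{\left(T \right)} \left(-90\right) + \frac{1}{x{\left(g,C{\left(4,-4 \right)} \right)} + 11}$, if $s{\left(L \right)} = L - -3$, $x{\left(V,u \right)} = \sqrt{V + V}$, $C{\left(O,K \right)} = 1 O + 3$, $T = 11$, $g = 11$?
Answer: $- \frac{11339}{9} - \frac{\sqrt{22}}{99} \approx -1259.9$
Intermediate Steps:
$C{\left(O,K \right)} = 3 + O$ ($C{\left(O,K \right)} = O + 3 = 3 + O$)
$x{\left(V,u \right)} = \sqrt{2} \sqrt{V}$ ($x{\left(V,u \right)} = \sqrt{2 V} = \sqrt{2} \sqrt{V}$)
$s{\left(L \right)} = 3 + L$ ($s{\left(L \right)} = L + 3 = 3 + L$)
$s{\left(T \right)} \left(-90\right) + \frac{1}{x{\left(g,C{\left(4,-4 \right)} \right)} + 11} = \left(3 + 11\right) \left(-90\right) + \frac{1}{\sqrt{2} \sqrt{11} + 11} = 14 \left(-90\right) + \frac{1}{\sqrt{22} + 11} = -1260 + \frac{1}{11 + \sqrt{22}}$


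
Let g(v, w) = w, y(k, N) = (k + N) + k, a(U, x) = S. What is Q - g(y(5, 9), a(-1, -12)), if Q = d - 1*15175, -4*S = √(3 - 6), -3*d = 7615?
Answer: -53140/3 + I*√3/4 ≈ -17713.0 + 0.43301*I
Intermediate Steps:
d = -7615/3 (d = -⅓*7615 = -7615/3 ≈ -2538.3)
S = -I*√3/4 (S = -√(3 - 6)/4 = -I*√3/4 ≈ -0.43301*I)
a(U, x) = -I*√3/4
y(k, N) = N + 2*k (y(k, N) = (N + k) + k = N + 2*k)
Q = -53140/3 (Q = -7615/3 - 1*15175 = -7615/3 - 15175 = -53140/3 ≈ -17713.)
Q - g(y(5, 9), a(-1, -12)) = -53140/3 - (-1)*I*√3/4 = -53140/3 + I*√3/4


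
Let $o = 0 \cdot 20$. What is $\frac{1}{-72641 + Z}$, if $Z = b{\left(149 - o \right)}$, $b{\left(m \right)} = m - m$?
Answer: $- \frac{1}{72641} \approx -1.3766 \cdot 10^{-5}$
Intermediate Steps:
$o = 0$
$b{\left(m \right)} = 0$
$Z = 0$
$\frac{1}{-72641 + Z} = \frac{1}{-72641 + 0} = \frac{1}{-72641} = - \frac{1}{72641}$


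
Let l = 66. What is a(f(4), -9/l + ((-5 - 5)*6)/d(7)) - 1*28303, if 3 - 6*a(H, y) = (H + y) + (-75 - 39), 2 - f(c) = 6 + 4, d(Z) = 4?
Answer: -3732913/132 ≈ -28280.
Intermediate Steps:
f(c) = -8 (f(c) = 2 - (6 + 4) = 2 - 1*10 = 2 - 10 = -8)
a(H, y) = 39/2 - H/6 - y/6 (a(H, y) = ½ - ((H + y) + (-75 - 39))/6 = ½ - ((H + y) - 114)/6 = ½ - (-114 + H + y)/6 = ½ + (19 - H/6 - y/6) = 39/2 - H/6 - y/6)
a(f(4), -9/l + ((-5 - 5)*6)/d(7)) - 1*28303 = (39/2 - ⅙*(-8) - (-9/66 + ((-5 - 5)*6)/4)/6) - 1*28303 = (39/2 + 4/3 - (-9*1/66 - 10*6*(¼))/6) - 28303 = (39/2 + 4/3 - (-3/22 - 60*¼)/6) - 28303 = (39/2 + 4/3 - (-3/22 - 15)/6) - 28303 = (39/2 + 4/3 - ⅙*(-333/22)) - 28303 = (39/2 + 4/3 + 111/44) - 28303 = 3083/132 - 28303 = -3732913/132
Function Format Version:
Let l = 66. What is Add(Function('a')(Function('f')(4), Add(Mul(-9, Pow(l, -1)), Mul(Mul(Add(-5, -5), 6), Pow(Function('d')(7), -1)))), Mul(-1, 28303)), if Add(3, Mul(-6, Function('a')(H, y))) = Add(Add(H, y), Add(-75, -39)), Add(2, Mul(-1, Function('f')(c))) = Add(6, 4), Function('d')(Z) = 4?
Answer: Rational(-3732913, 132) ≈ -28280.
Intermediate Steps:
Function('f')(c) = -8 (Function('f')(c) = Add(2, Mul(-1, Add(6, 4))) = Add(2, Mul(-1, 10)) = Add(2, -10) = -8)
Function('a')(H, y) = Add(Rational(39, 2), Mul(Rational(-1, 6), H), Mul(Rational(-1, 6), y)) (Function('a')(H, y) = Add(Rational(1, 2), Mul(Rational(-1, 6), Add(Add(H, y), Add(-75, -39)))) = Add(Rational(1, 2), Mul(Rational(-1, 6), Add(Add(H, y), -114))) = Add(Rational(1, 2), Mul(Rational(-1, 6), Add(-114, H, y))) = Add(Rational(1, 2), Add(19, Mul(Rational(-1, 6), H), Mul(Rational(-1, 6), y))) = Add(Rational(39, 2), Mul(Rational(-1, 6), H), Mul(Rational(-1, 6), y)))
Add(Function('a')(Function('f')(4), Add(Mul(-9, Pow(l, -1)), Mul(Mul(Add(-5, -5), 6), Pow(Function('d')(7), -1)))), Mul(-1, 28303)) = Add(Add(Rational(39, 2), Mul(Rational(-1, 6), -8), Mul(Rational(-1, 6), Add(Mul(-9, Pow(66, -1)), Mul(Mul(Add(-5, -5), 6), Pow(4, -1))))), Mul(-1, 28303)) = Add(Add(Rational(39, 2), Rational(4, 3), Mul(Rational(-1, 6), Add(Mul(-9, Rational(1, 66)), Mul(Mul(-10, 6), Rational(1, 4))))), -28303) = Add(Add(Rational(39, 2), Rational(4, 3), Mul(Rational(-1, 6), Add(Rational(-3, 22), Mul(-60, Rational(1, 4))))), -28303) = Add(Add(Rational(39, 2), Rational(4, 3), Mul(Rational(-1, 6), Add(Rational(-3, 22), -15))), -28303) = Add(Add(Rational(39, 2), Rational(4, 3), Mul(Rational(-1, 6), Rational(-333, 22))), -28303) = Add(Add(Rational(39, 2), Rational(4, 3), Rational(111, 44)), -28303) = Add(Rational(3083, 132), -28303) = Rational(-3732913, 132)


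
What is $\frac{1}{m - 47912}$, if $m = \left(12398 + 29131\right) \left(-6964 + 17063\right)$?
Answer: $\frac{1}{419353459} \approx 2.3846 \cdot 10^{-9}$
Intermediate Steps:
$m = 419401371$ ($m = 41529 \cdot 10099 = 419401371$)
$\frac{1}{m - 47912} = \frac{1}{419401371 - 47912} = \frac{1}{419353459}$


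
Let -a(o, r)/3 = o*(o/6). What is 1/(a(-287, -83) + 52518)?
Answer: 2/22667 ≈ 8.8234e-5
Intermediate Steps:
a(o, r) = -o**2/2 (a(o, r) = -3*o*o/6 = -o**2/2)
1/(a(-287, -83) + 52518) = 1/(-1/2*(-287)**2 + 52518) = 1/(-1/2*82369 + 52518) = 1/(-82369/2 + 52518) = 1/(22667/2) = 2/22667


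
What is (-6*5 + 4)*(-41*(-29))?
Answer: -30914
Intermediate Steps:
(-6*5 + 4)*(-41*(-29)) = (-30 + 4)*1189 = -26*1189 = -30914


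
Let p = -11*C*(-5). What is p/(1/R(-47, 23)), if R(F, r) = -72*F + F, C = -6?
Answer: -1101210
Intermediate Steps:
p = -330 (p = -11*(-6)*(-5) = 66*(-5) = -330)
R(F, r) = -71*F
p/(1/R(-47, 23)) = -330*(-71*(-47)) = -330/(1/3337) = -330/1/3337 = -330*3337 = -1101210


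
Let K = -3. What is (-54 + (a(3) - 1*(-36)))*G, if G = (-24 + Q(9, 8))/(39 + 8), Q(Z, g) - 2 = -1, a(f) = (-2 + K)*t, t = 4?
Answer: 874/47 ≈ 18.596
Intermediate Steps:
a(f) = -20 (a(f) = (-2 - 3)*4 = -5*4 = -20)
Q(Z, g) = 1 (Q(Z, g) = 2 - 1 = 1)
G = -23/47 (G = (-24 + 1)/(39 + 8) = -23/47 ≈ -0.48936)
(-54 + (a(3) - 1*(-36)))*G = (-54 + (-20 - 1*(-36)))*(-23/47) = (-54 + (-20 + 36))*(-23/47) = (-54 + 16)*(-23/47) = -38*(-23/47) = 874/47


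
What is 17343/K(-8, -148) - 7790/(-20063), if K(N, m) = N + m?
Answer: -115579123/1043276 ≈ -110.78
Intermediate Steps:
17343/K(-8, -148) - 7790/(-20063) = 17343/(-8 - 148) - 7790/(-20063) = 17343/(-156) - 7790*(-1/20063) = 17343*(-1/156) + 7790/20063 = -5781/52 + 7790/20063 = -115579123/1043276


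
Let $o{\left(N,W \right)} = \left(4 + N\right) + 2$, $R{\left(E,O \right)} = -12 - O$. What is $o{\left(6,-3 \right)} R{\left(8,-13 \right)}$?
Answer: $12$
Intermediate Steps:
$o{\left(N,W \right)} = 6 + N$
$o{\left(6,-3 \right)} R{\left(8,-13 \right)} = \left(6 + 6\right) \left(-12 - -13\right) = 12 \left(-12 + 13\right) = 12 \cdot 1 = 12$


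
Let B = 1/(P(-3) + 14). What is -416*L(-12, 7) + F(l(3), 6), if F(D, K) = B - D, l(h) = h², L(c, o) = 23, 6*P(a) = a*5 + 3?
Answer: -114923/12 ≈ -9576.9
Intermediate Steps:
P(a) = ½ + 5*a/6 (P(a) = (a*5 + 3)/6 = (5*a + 3)/6 = (3 + 5*a)/6 = ½ + 5*a/6)
B = 1/12 (B = 1/((½ + (⅚)*(-3)) + 14) = 1/((½ - 5/2) + 14) = 1/(-2 + 14) = 1/12 ≈ 0.083333)
F(D, K) = 1/12 - D
-416*L(-12, 7) + F(l(3), 6) = -416*23 + (1/12 - 1*3²) = -9568 + (1/12 - 1*9) = -9568 + (1/12 - 9) = -9568 - 107/12 = -114923/12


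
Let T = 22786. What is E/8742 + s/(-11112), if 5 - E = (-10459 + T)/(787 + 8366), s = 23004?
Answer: -25559799959/12349062846 ≈ -2.0698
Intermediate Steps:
E = 11146/3051 (E = 5 - (-10459 + 22786)/(787 + 8366) = 5 - 12327/9153 = 5 - 1*4109/3051 = 5 - 4109/3051 = 11146/3051 ≈ 3.6532)
E/8742 + s/(-11112) = (11146/3051)/8742 + 23004/(-11112) = (11146/3051)*(1/8742) + 23004*(-1/11112) = 5573/13335921 - 1917/926 = -25559799959/12349062846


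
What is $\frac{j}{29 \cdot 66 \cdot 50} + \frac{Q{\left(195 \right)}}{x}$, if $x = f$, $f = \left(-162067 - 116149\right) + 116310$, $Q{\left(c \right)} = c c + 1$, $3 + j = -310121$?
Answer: $- \frac{6731253068}{1936800525} \approx -3.4754$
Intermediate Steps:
$j = -310124$ ($j = -3 - 310121 = -310124$)
$Q{\left(c \right)} = 1 + c^{2}$ ($Q{\left(c \right)} = c^{2} + 1 = 1 + c^{2}$)
$f = -161906$ ($f = -278216 + 116310 = -161906$)
$x = -161906$
$\frac{j}{29 \cdot 66 \cdot 50} + \frac{Q{\left(195 \right)}}{x} = - \frac{310124}{29 \cdot 66 \cdot 50} + \frac{1 + 195^{2}}{-161906} = - \frac{310124}{1914 \cdot 50} + \left(1 + 38025\right) \left(- \frac{1}{161906}\right) = - \frac{310124}{95700} + 38026 \left(- \frac{1}{161906}\right) = \left(-310124\right) \frac{1}{95700} - \frac{19013}{80953} = - \frac{77531}{23925} - \frac{19013}{80953} = - \frac{6731253068}{1936800525}$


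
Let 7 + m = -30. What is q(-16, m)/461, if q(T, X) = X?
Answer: -37/461 ≈ -0.080260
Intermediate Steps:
m = -37 (m = -7 - 30 = -37)
q(-16, m)/461 = -37/461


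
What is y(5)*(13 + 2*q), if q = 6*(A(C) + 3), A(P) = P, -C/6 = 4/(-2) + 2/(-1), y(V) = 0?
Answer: 0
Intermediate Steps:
C = 24 (C = -6*(4/(-2) + 2/(-1)) = -6*(4*(-1/2) + 2*(-1)) = -6*(-2 - 2) = -6*(-4) = 24)
q = 162 (q = 6*(24 + 3) = 6*27 = 162)
y(5)*(13 + 2*q) = 0*(13 + 2*162) = 0*(13 + 324) = 0*337 = 0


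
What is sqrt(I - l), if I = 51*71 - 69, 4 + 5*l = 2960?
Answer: 2*sqrt(18505)/5 ≈ 54.413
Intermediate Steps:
l = 2956/5 (l = -4/5 + (1/5)*2960 = -4/5 + 592 = 2956/5 ≈ 591.20)
I = 3552 (I = 3621 - 69 = 3552)
sqrt(I - l) = sqrt(3552 - 1*2956/5) = sqrt(3552 - 2956/5) = sqrt(14804/5) = 2*sqrt(18505)/5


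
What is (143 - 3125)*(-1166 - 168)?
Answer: 3977988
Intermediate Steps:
(143 - 3125)*(-1166 - 168) = -2982*(-1334) = 3977988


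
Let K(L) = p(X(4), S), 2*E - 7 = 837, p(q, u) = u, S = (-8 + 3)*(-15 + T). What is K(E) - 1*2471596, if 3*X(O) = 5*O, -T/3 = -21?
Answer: -2471836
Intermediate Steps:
T = 63 (T = -3*(-21) = 63)
S = -240 (S = (-8 + 3)*(-15 + 63) = -5*48 = -240)
X(O) = 5*O/3 (X(O) = (5*O)/3 = 5*O/3)
E = 422 (E = 7/2 + (½)*837 = 7/2 + 837/2 = 422)
K(L) = -240
K(E) - 1*2471596 = -240 - 1*2471596 = -240 - 2471596 = -2471836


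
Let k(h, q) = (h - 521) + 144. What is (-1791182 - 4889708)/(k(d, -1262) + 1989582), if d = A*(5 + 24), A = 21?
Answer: -3340445/994907 ≈ -3.3575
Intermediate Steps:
d = 609 (d = 21*(5 + 24) = 21*29 = 609)
k(h, q) = -377 + h (k(h, q) = (-521 + h) + 144 = -377 + h)
(-1791182 - 4889708)/(k(d, -1262) + 1989582) = (-1791182 - 4889708)/((-377 + 609) + 1989582) = -6680890/(232 + 1989582) = -6680890/1989814 = -6680890*1/1989814 = -3340445/994907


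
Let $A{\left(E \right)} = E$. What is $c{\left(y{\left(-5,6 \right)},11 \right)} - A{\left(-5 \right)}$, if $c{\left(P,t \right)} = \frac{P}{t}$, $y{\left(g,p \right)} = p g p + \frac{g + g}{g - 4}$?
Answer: $- \frac{1115}{99} \approx -11.263$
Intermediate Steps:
$y{\left(g,p \right)} = g p^{2} + \frac{2 g}{-4 + g}$ ($y{\left(g,p \right)} = g p p + \frac{2 g}{-4 + g} = g p^{2} + \frac{2 g}{-4 + g}$)
$c{\left(y{\left(-5,6 \right)},11 \right)} - A{\left(-5 \right)} = \frac{\left(-5\right) \frac{1}{-4 - 5} \left(2 - 4 \cdot 6^{2} - 5 \cdot 6^{2}\right)}{11} - -5 = - \frac{5 \left(2 - 144 - 180\right)}{-9} \cdot \frac{1}{11} + 5 = \left(-5\right) \left(- \frac{1}{9}\right) \left(2 - 144 - 180\right) \frac{1}{11} + 5 = \left(-5\right) \left(- \frac{1}{9}\right) \left(-322\right) \frac{1}{11} + 5 = \left(- \frac{1610}{9}\right) \frac{1}{11} + 5 = - \frac{1610}{99} + 5 = - \frac{1115}{99}$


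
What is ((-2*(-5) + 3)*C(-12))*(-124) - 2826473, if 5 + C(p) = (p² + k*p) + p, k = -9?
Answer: -3205293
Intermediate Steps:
C(p) = -5 + p² - 8*p (C(p) = -5 + ((p² - 9*p) + p) = -5 + (p² - 8*p) = -5 + p² - 8*p)
((-2*(-5) + 3)*C(-12))*(-124) - 2826473 = ((-2*(-5) + 3)*(-5 + (-12)² - 8*(-12)))*(-124) - 2826473 = ((10 + 3)*(-5 + 144 + 96))*(-124) - 2826473 = (13*235)*(-124) - 2826473 = 3055*(-124) - 2826473 = -378820 - 2826473 = -3205293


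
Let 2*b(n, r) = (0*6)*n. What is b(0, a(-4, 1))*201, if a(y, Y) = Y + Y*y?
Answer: 0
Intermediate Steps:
b(n, r) = 0 (b(n, r) = ((0*6)*n)/2 = (0*n)/2 = (½)*0 = 0)
b(0, a(-4, 1))*201 = 0*201 = 0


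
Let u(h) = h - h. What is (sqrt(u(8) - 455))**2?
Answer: -455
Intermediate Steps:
u(h) = 0
(sqrt(u(8) - 455))**2 = (sqrt(0 - 455))**2 = (sqrt(-455))**2 = (I*sqrt(455))**2 = -455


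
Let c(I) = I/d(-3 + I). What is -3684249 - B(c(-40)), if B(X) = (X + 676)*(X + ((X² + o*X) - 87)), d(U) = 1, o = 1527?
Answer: 34225803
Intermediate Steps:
c(I) = I (c(I) = I/1 = I*1 = I)
B(X) = (676 + X)*(-87 + X² + 1528*X) (B(X) = (X + 676)*(X + ((X² + 1527*X) - 87)) = (676 + X)*(X + (-87 + X² + 1527*X)) = (676 + X)*(-87 + X² + 1528*X))
-3684249 - B(c(-40)) = -3684249 - (-58812 + (-40)³ + 2204*(-40)² + 1032841*(-40)) = -3684249 - (-58812 - 64000 + 2204*1600 - 41313640) = -3684249 - (-58812 - 64000 + 3526400 - 41313640) = -3684249 - 1*(-37910052) = -3684249 + 37910052 = 34225803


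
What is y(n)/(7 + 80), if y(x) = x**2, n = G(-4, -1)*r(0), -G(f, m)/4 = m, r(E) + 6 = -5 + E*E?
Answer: 1936/87 ≈ 22.253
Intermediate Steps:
r(E) = -11 + E**2 (r(E) = -6 + (-5 + E*E) = -6 + (-5 + E**2) = -11 + E**2)
G(f, m) = -4*m
n = -44 (n = (-4*(-1))*(-11 + 0**2) = 4*(-11 + 0) = 4*(-11) = -44)
y(n)/(7 + 80) = (-44)**2/(7 + 80) = 1936/87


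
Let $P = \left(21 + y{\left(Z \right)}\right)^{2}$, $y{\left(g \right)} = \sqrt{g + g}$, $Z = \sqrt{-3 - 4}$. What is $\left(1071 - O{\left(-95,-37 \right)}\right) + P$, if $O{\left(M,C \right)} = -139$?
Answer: $1210 + \left(21 + \sqrt{2} \sqrt[4]{7} \sqrt{i}\right)^{2} \approx 1719.3 + 73.608 i$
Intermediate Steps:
$Z = i \sqrt{7}$ ($Z = \sqrt{-7} = i \sqrt{7} \approx 2.6458 i$)
$y{\left(g \right)} = \sqrt{2} \sqrt{g}$ ($y{\left(g \right)} = \sqrt{2 g} = \sqrt{2} \sqrt{g}$)
$P = \left(21 + \sqrt{2} \sqrt[4]{7} \sqrt{i}\right)^{2}$ ($P = \left(21 + \sqrt{2} \sqrt{i \sqrt{7}}\right)^{2} = \left(21 + \sqrt{2} \sqrt[4]{7} \sqrt{i}\right)^{2} \approx 509.32 + 73.608 i$)
$\left(1071 - O{\left(-95,-37 \right)}\right) + P = \left(1071 - -139\right) + \left(21 + \sqrt{2} \sqrt[4]{7} \sqrt{i}\right)^{2} = \left(1071 + 139\right) + \left(21 + \sqrt{2} \sqrt[4]{7} \sqrt{i}\right)^{2} = 1210 + \left(21 + \sqrt{2} \sqrt[4]{7} \sqrt{i}\right)^{2}$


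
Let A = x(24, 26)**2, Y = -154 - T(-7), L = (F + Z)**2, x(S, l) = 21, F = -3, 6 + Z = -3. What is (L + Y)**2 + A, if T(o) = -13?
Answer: 450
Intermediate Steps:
Z = -9 (Z = -6 - 3 = -9)
L = 144 (L = (-3 - 9)**2 = (-12)**2 = 144)
Y = -141 (Y = -154 - 1*(-13) = -154 + 13 = -141)
A = 441 (A = 21**2 = 441)
(L + Y)**2 + A = (144 - 141)**2 + 441 = 3**2 + 441 = 9 + 441 = 450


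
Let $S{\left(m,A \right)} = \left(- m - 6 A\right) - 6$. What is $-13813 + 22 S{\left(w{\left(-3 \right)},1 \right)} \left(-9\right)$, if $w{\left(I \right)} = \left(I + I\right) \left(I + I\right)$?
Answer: $-4309$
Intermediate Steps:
$w{\left(I \right)} = 4 I^{2}$ ($w{\left(I \right)} = 2 I 2 I = 4 I^{2}$)
$S{\left(m,A \right)} = -6 - m - 6 A$
$-13813 + 22 S{\left(w{\left(-3 \right)},1 \right)} \left(-9\right) = -13813 + 22 \left(-6 - 4 \left(-3\right)^{2} - 6\right) \left(-9\right) = -13813 + 22 \left(-6 - 4 \cdot 9 - 6\right) \left(-9\right) = -13813 + 22 \left(-6 - 36 - 6\right) \left(-9\right) = -13813 + 22 \left(-48\right) \left(-9\right) = -13813 - -9504 = -13813 + 9504 = -4309$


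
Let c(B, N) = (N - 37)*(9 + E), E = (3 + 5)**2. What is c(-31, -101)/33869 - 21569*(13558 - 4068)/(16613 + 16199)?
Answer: -266652681653/42742678 ≈ -6238.6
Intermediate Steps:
E = 64 (E = 8**2 = 64)
c(B, N) = -2701 + 73*N (c(B, N) = (N - 37)*(9 + 64) = (-37 + N)*73 = -2701 + 73*N)
c(-31, -101)/33869 - 21569*(13558 - 4068)/(16613 + 16199) = (-2701 + 73*(-101))/33869 - 21569*(13558 - 4068)/(16613 + 16199) = (-2701 - 7373)*(1/33869) - 21569/(32812/9490) = -10074*1/33869 - 21569/(32812*(1/9490)) = -10074/33869 - 21569/1262/365 = -10074/33869 - 21569*365/1262 = -10074/33869 - 7872685/1262 = -266652681653/42742678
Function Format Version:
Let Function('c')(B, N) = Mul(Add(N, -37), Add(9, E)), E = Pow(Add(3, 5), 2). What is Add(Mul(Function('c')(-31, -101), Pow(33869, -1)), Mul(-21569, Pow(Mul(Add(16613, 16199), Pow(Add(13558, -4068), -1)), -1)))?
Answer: Rational(-266652681653, 42742678) ≈ -6238.6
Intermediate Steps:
E = 64 (E = Pow(8, 2) = 64)
Function('c')(B, N) = Add(-2701, Mul(73, N)) (Function('c')(B, N) = Mul(Add(N, -37), Add(9, 64)) = Mul(Add(-37, N), 73) = Add(-2701, Mul(73, N)))
Add(Mul(Function('c')(-31, -101), Pow(33869, -1)), Mul(-21569, Pow(Mul(Add(16613, 16199), Pow(Add(13558, -4068), -1)), -1))) = Add(Mul(Add(-2701, Mul(73, -101)), Pow(33869, -1)), Mul(-21569, Pow(Mul(Add(16613, 16199), Pow(Add(13558, -4068), -1)), -1))) = Add(Mul(Add(-2701, -7373), Rational(1, 33869)), Mul(-21569, Pow(Mul(32812, Pow(9490, -1)), -1))) = Add(Mul(-10074, Rational(1, 33869)), Mul(-21569, Pow(Mul(32812, Rational(1, 9490)), -1))) = Add(Rational(-10074, 33869), Mul(-21569, Pow(Rational(1262, 365), -1))) = Add(Rational(-10074, 33869), Mul(-21569, Rational(365, 1262))) = Add(Rational(-10074, 33869), Rational(-7872685, 1262)) = Rational(-266652681653, 42742678)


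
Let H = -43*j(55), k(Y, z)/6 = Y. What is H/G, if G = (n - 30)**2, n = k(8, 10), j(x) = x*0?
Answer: 0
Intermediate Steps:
k(Y, z) = 6*Y
j(x) = 0
n = 48 (n = 6*8 = 48)
G = 324 (G = (48 - 30)**2 = 18**2 = 324)
H = 0 (H = -43*0 = 0)
H/G = 0/324 = 0*(1/324) = 0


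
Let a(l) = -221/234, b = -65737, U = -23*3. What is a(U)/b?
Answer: 17/1183266 ≈ 1.4367e-5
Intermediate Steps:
U = -69
a(l) = -17/18 (a(l) = -221*1/234 = -17/18)
a(U)/b = -17/18/(-65737) = -17/18*(-1/65737) = 17/1183266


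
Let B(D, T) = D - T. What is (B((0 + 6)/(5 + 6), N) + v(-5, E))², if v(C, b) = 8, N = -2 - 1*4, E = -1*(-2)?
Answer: 25600/121 ≈ 211.57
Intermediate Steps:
E = 2
N = -6 (N = -2 - 4 = -6)
(B((0 + 6)/(5 + 6), N) + v(-5, E))² = (((0 + 6)/(5 + 6) - 1*(-6)) + 8)² = ((6/11 + 6) + 8)² = (72/11 + 8)² = (160/11)² = 25600/121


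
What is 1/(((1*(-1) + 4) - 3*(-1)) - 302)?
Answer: -1/296 ≈ -0.0033784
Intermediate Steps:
1/(((1*(-1) + 4) - 3*(-1)) - 302) = 1/(((-1 + 4) + 3) - 302) = 1/((3 + 3) - 302) = 1/(6 - 302) = 1/(-296) = -1/296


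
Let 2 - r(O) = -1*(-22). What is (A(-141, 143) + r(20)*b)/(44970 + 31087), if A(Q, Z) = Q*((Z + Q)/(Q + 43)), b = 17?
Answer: -16519/3726793 ≈ -0.0044325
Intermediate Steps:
r(O) = -20 (r(O) = 2 - (-1)*(-22) = 2 - 1*22 = 2 - 22 = -20)
A(Q, Z) = Q*(Q + Z)/(43 + Q) (A(Q, Z) = Q*((Q + Z)/(43 + Q)) = Q*(Q + Z)/(43 + Q))
(A(-141, 143) + r(20)*b)/(44970 + 31087) = (-141*(-141 + 143)/(43 - 141) - 20*17)/(44970 + 31087) = (-141*2/(-98) - 340)/76057 = (-141*(-1/98)*2 - 340)*(1/76057) = (141/49 - 340)*(1/76057) = -16519/49*1/76057 = -16519/3726793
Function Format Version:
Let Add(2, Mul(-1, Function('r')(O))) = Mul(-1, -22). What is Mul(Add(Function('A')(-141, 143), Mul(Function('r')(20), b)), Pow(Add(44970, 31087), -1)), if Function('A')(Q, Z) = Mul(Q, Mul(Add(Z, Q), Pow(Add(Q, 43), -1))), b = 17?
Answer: Rational(-16519, 3726793) ≈ -0.0044325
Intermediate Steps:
Function('r')(O) = -20 (Function('r')(O) = Add(2, Mul(-1, Mul(-1, -22))) = Add(2, Mul(-1, 22)) = Add(2, -22) = -20)
Function('A')(Q, Z) = Mul(Q, Pow(Add(43, Q), -1), Add(Q, Z)) (Function('A')(Q, Z) = Mul(Q, Mul(Add(Q, Z), Pow(Add(43, Q), -1))) = Mul(Q, Mul(Pow(Add(43, Q), -1), Add(Q, Z))) = Mul(Q, Pow(Add(43, Q), -1), Add(Q, Z)))
Mul(Add(Function('A')(-141, 143), Mul(Function('r')(20), b)), Pow(Add(44970, 31087), -1)) = Mul(Add(Mul(-141, Pow(Add(43, -141), -1), Add(-141, 143)), Mul(-20, 17)), Pow(Add(44970, 31087), -1)) = Mul(Add(Mul(-141, Pow(-98, -1), 2), -340), Pow(76057, -1)) = Mul(Add(Mul(-141, Rational(-1, 98), 2), -340), Rational(1, 76057)) = Mul(Add(Rational(141, 49), -340), Rational(1, 76057)) = Mul(Rational(-16519, 49), Rational(1, 76057)) = Rational(-16519, 3726793)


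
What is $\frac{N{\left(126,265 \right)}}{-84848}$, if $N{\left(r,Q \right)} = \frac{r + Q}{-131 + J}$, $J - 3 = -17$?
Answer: $\frac{391}{12302960} \approx 3.1781 \cdot 10^{-5}$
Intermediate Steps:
$J = -14$ ($J = 3 - 17 = -14$)
$N{\left(r,Q \right)} = - \frac{Q}{145} - \frac{r}{145}$ ($N{\left(r,Q \right)} = \frac{r + Q}{-131 - 14} = \frac{Q + r}{-145} = \left(Q + r\right) \left(- \frac{1}{145}\right) = - \frac{Q}{145} - \frac{r}{145}$)
$\frac{N{\left(126,265 \right)}}{-84848} = \frac{\left(- \frac{1}{145}\right) 265 - \frac{126}{145}}{-84848} = \left(- \frac{53}{29} - \frac{126}{145}\right) \left(- \frac{1}{84848}\right) = \left(- \frac{391}{145}\right) \left(- \frac{1}{84848}\right) = \frac{391}{12302960}$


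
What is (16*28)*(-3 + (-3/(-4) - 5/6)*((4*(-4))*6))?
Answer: 2240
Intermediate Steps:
(16*28)*(-3 + (-3/(-4) - 5/6)*((4*(-4))*6)) = 448*(-3 + (-3*(-¼) - 5*⅙)*(-16*6)) = 448*(-3 + (¾ - ⅚)*(-96)) = 448*(-3 - 1/12*(-96)) = 448*(-3 + 8) = 448*5 = 2240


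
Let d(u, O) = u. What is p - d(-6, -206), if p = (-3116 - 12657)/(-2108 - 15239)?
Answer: 119855/17347 ≈ 6.9093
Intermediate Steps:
p = 15773/17347 (p = -15773/(-17347) = -15773*(-1/17347) = 15773/17347 ≈ 0.90926)
p - d(-6, -206) = 15773/17347 - 1*(-6) = 15773/17347 + 6 = 119855/17347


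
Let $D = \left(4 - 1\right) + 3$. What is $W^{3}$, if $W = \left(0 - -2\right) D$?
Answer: $1728$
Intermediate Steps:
$D = 6$ ($D = 3 + 3 = 6$)
$W = 12$ ($W = \left(0 - -2\right) 6 = \left(0 + 2\right) 6 = 2 \cdot 6 = 12$)
$W^{3} = 12^{3} = 1728$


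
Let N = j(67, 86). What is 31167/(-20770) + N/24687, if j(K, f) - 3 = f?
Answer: -767571199/512748990 ≈ -1.4970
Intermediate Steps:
j(K, f) = 3 + f
N = 89 (N = 3 + 86 = 89)
31167/(-20770) + N/24687 = 31167/(-20770) + 89/24687 = 31167*(-1/20770) + 89*(1/24687) = -31167/20770 + 89/24687 = -767571199/512748990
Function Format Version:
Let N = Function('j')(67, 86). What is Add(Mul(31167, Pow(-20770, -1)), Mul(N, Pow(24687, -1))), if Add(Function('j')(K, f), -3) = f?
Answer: Rational(-767571199, 512748990) ≈ -1.4970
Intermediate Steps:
Function('j')(K, f) = Add(3, f)
N = 89 (N = Add(3, 86) = 89)
Add(Mul(31167, Pow(-20770, -1)), Mul(N, Pow(24687, -1))) = Add(Mul(31167, Pow(-20770, -1)), Mul(89, Pow(24687, -1))) = Add(Mul(31167, Rational(-1, 20770)), Mul(89, Rational(1, 24687))) = Add(Rational(-31167, 20770), Rational(89, 24687)) = Rational(-767571199, 512748990)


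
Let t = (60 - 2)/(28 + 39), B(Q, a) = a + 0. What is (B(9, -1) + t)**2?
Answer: 81/4489 ≈ 0.018044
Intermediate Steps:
B(Q, a) = a
t = 58/67 ≈ 0.86567
(B(9, -1) + t)**2 = (-1 + 58/67)**2 = (-9/67)**2 = 81/4489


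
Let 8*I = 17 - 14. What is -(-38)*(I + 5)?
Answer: 817/4 ≈ 204.25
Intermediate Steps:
I = 3/8 (I = (17 - 14)/8 = (⅛)*3 = 3/8 ≈ 0.37500)
-(-38)*(I + 5) = -(-38)*(3/8 + 5) = -(-38)*43/8 = -1*(-817/4) = 817/4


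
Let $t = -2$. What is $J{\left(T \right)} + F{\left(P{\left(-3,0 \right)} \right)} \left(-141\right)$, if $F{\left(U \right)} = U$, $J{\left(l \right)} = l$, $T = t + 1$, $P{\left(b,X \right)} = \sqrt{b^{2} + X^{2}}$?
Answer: $-424$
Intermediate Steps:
$P{\left(b,X \right)} = \sqrt{X^{2} + b^{2}}$
$T = -1$ ($T = -2 + 1 = -1$)
$J{\left(T \right)} + F{\left(P{\left(-3,0 \right)} \right)} \left(-141\right) = -1 + \sqrt{0^{2} + \left(-3\right)^{2}} \left(-141\right) = -1 + \sqrt{0 + 9} \left(-141\right) = -1 + \sqrt{9} \left(-141\right) = -1 + 3 \left(-141\right) = -1 - 423 = -424$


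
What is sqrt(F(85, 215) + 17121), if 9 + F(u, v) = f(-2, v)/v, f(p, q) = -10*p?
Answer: 2*sqrt(7910065)/43 ≈ 130.81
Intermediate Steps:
F(u, v) = -9 + 20/v (F(u, v) = -9 + (-10*(-2))/v = -9 + 20/v)
sqrt(F(85, 215) + 17121) = sqrt((-9 + 20/215) + 17121) = sqrt((-9 + 20*(1/215)) + 17121) = sqrt((-9 + 4/43) + 17121) = sqrt(-383/43 + 17121) = sqrt(735820/43) = 2*sqrt(7910065)/43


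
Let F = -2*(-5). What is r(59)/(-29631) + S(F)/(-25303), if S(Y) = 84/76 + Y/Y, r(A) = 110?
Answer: -54068510/14245310667 ≈ -0.0037955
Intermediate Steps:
F = 10
S(Y) = 40/19 (S(Y) = 84*(1/76) + 1 = 21/19 + 1 = 40/19)
r(59)/(-29631) + S(F)/(-25303) = 110/(-29631) + (40/19)/(-25303) = 110*(-1/29631) + (40/19)*(-1/25303) = -110/29631 - 40/480757 = -54068510/14245310667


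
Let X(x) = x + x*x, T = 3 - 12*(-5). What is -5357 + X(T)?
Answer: -1325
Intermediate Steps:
T = 63 (T = 3 - 1*(-60) = 3 + 60 = 63)
X(x) = x + x²
-5357 + X(T) = -5357 + 63*(1 + 63) = -5357 + 63*64 = -5357 + 4032 = -1325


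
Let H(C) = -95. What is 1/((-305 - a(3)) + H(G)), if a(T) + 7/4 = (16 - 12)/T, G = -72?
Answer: -12/4795 ≈ -0.0025026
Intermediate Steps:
a(T) = -7/4 + 4/T (a(T) = -7/4 + (16 - 12)/T = -7/4 + 4/T)
1/((-305 - a(3)) + H(G)) = 1/((-305 - (-7/4 + 4/3)) - 95) = 1/((-305 - 1*(-5/12)) - 95) = 1/((-305 + 5/12) - 95) = 1/(-3655/12 - 95) = 1/(-4795/12) = -12/4795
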